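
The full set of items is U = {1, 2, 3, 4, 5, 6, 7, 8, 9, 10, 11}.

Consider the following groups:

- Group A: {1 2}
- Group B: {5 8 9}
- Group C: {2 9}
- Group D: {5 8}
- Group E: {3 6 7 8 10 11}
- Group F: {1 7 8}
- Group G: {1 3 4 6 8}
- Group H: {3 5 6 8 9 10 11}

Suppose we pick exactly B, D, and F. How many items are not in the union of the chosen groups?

6

Union of B, D, F = {1, 5, 7, 8, 9}.
Not covered: 2, 3, 4, 6, 10, 11 — 6 items.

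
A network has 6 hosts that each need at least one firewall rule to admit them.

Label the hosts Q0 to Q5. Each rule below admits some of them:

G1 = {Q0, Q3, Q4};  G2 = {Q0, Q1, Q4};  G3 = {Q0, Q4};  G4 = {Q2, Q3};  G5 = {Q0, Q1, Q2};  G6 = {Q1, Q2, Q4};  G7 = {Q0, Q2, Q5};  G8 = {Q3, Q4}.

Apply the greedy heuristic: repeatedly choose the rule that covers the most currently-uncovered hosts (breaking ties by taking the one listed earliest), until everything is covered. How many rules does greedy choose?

Greedy: pick G1 (covers 3 new) → pick G5 (covers 2 new) → pick G7 (covers 1 new). Total picks: 3.

3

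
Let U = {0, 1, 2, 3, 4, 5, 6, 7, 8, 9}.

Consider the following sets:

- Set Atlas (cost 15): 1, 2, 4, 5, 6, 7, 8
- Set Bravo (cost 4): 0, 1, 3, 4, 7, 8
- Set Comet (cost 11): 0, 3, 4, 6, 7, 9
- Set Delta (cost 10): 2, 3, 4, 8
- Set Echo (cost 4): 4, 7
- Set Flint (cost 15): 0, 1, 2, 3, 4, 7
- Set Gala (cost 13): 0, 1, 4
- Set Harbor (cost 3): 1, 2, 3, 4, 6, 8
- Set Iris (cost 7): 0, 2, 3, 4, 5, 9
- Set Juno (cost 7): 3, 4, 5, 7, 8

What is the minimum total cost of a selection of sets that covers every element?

Echo, Harbor, Iris together cover every element (Echo ∪ Harbor ∪ Iris = {0, 1, 2, 3, 4, 5, 6, 7, 8, 9}); total cost 4 + 3 + 7 = 14.
No covering selection has total cost below 14.

14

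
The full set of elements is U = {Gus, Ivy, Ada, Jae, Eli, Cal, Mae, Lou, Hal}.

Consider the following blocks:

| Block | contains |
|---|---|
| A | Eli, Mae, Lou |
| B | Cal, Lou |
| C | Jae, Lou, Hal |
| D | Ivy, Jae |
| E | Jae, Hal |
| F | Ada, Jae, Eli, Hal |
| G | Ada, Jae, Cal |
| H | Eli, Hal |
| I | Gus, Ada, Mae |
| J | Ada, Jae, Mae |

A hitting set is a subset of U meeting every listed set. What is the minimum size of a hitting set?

Take T = {Ivy, Cal, Mae, Hal}. Each listed block contains at least one of these, so T is a hitting set of size 4.
The blocks B, D, H, I are pairwise disjoint, so any hitting set needs a separate element for each — at least 4. Hence 4 is optimal.

4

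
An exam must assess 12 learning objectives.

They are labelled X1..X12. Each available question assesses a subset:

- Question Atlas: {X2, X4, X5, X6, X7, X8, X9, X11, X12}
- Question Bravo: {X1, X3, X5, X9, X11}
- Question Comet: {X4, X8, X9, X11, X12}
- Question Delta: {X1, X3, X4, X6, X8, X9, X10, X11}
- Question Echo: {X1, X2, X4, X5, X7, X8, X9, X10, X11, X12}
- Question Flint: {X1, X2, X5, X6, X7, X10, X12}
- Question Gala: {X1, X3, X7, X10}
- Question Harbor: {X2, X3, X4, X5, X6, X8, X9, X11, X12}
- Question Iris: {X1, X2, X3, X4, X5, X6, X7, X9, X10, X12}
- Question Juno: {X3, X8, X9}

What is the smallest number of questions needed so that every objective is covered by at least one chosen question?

2

Echo and Harbor together: Echo ∪ Harbor = {X1, X2, X3, X4, X5, X6, X7, X8, X9, X10, X11, X12} — every objective is covered.
No single question has all 12 objectives (the largest, Echo, has 10), so 2 is optimal.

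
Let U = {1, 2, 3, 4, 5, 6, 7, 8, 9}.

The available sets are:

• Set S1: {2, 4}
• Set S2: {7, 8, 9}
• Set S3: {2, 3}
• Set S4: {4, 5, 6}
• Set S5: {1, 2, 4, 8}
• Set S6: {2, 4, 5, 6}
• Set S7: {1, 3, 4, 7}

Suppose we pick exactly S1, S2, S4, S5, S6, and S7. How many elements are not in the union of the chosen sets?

Union of S1, S2, S4, S5, S6, S7 = {1, 2, 3, 4, 5, 6, 7, 8, 9} — that's every element, so 0 are uncovered.

0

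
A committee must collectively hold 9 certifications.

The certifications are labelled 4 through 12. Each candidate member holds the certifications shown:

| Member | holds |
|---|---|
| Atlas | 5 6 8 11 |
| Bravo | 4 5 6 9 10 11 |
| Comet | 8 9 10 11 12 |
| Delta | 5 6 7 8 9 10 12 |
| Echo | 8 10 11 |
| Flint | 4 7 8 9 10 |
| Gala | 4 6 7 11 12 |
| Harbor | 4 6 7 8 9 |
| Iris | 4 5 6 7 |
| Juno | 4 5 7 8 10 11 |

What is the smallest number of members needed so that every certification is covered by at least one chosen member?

2

Take {Delta, Juno}. Their union is {4, 5, 6, 7, 8, 9, 10, 11, 12}, which is all 9 certifications.
No single member has all 9 certifications (the largest, Delta, has 7), so 2 is optimal.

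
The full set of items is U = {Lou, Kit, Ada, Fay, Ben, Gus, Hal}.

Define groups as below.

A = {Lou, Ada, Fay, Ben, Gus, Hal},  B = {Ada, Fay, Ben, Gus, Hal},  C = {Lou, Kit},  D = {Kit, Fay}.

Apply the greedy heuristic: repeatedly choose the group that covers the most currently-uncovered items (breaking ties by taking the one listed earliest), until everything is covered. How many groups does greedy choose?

Greedy: pick A (covers 6 new) → pick C (covers 1 new). Total picks: 2.

2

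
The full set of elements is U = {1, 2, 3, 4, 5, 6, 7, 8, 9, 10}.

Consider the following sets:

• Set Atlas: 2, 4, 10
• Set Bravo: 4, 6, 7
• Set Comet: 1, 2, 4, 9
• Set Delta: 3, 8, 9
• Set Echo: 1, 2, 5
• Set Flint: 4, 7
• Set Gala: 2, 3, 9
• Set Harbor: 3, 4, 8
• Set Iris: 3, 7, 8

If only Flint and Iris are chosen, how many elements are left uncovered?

6

Union of Flint, Iris = {3, 4, 7, 8}.
Not covered: 1, 2, 5, 6, 9, 10 — 6 elements.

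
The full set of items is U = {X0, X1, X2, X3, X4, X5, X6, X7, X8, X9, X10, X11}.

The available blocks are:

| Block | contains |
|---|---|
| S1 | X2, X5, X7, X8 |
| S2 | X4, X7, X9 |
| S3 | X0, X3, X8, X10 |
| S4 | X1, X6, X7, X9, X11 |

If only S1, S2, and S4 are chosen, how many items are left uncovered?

Union of S1, S2, S4 = {X1, X2, X4, X5, X6, X7, X8, X9, X11}.
Not covered: X0, X3, X10 — 3 items.

3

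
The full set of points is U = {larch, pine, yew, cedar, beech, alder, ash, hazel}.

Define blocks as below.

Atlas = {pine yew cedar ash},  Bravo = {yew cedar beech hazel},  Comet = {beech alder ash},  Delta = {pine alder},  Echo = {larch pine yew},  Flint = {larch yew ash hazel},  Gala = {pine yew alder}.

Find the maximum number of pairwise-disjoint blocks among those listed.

Comet, Echo are pairwise disjoint (Comet={beech,alder,ash}; Echo={larch,pine,yew}).
Every remaining block overlaps one of these, and no 3 of the listed blocks are pairwise disjoint, so 2 is the maximum.

2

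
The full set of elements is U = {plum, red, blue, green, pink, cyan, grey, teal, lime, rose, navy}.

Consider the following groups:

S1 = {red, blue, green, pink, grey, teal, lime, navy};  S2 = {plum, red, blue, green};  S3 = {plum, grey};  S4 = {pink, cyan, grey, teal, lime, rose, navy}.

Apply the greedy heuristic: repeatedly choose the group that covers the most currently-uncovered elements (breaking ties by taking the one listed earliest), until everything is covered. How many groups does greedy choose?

3

Greedy: pick S1 (covers 8 new) → pick S4 (covers 2 new) → pick S2 (covers 1 new). Total picks: 3.
(The true minimum cover uses only 2 groups, so greedy is not optimal here.)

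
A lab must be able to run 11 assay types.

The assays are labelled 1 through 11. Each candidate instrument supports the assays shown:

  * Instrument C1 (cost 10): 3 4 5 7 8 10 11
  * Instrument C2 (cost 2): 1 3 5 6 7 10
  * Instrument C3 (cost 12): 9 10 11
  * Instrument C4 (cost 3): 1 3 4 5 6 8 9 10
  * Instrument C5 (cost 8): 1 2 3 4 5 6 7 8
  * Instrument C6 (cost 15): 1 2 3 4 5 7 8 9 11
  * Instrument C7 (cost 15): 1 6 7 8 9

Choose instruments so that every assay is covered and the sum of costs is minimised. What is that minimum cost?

C2, C6 together cover every assay (C2 ∪ C6 = {1, 2, 3, 4, 5, 6, 7, 8, 9, 10, 11}); total cost 2 + 15 = 17.
The greedy pick C2, C4, C6 costs 20; no covering selection beats 17.

17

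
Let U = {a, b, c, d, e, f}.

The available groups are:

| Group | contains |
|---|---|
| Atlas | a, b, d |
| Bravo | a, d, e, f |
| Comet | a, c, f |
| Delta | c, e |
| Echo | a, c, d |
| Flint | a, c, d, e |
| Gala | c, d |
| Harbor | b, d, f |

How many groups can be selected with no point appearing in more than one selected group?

2

Atlas, Delta are pairwise disjoint (Atlas={a,b,d}; Delta={c,e}).
Every remaining group overlaps one of these, and no 3 of the listed groups are pairwise disjoint, so 2 is the maximum.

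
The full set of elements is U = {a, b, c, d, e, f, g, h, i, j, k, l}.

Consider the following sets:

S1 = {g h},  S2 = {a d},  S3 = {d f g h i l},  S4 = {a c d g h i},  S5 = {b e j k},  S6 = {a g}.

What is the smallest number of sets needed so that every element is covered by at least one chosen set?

S3 and S4 and S5 together: S3 ∪ S4 ∪ S5 = {a, b, c, d, e, f, g, h, i, j, k, l} — every element is covered.
Only S5 contains b, so S5 is forced; the remaining 8 elements need at least 2 more sets (each remaining set adds at most 6) — so at least 3 sets are needed, and 3 is optimal.

3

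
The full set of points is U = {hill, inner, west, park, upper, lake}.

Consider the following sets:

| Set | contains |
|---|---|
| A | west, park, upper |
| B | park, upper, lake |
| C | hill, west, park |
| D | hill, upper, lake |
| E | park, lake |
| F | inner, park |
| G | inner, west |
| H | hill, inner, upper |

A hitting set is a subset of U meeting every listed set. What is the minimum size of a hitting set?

T = {inner, west, lake} meets every set (each contains at least one member of T), and |T| = 3.
No choice of 2 points meets every set, so 3 is the minimum.

3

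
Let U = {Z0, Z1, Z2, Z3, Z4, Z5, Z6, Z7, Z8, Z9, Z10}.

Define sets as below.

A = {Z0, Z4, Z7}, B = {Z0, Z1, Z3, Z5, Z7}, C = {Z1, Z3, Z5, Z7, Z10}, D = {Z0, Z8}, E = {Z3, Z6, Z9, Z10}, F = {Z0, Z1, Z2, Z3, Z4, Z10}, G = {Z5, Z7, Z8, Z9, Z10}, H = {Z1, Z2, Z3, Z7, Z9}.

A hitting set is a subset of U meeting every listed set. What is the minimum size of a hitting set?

T = {Z3, Z4, Z8} meets every set (each contains at least one member of T), and |T| = 3.
No choice of 2 elements meets every set, so 3 is the minimum.

3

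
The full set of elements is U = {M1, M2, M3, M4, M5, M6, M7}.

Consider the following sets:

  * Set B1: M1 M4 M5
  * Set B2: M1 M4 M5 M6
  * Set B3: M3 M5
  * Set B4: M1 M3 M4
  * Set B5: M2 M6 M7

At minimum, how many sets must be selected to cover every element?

3

Take {B2, B3, B5}. Their union is {M1, M2, M3, M4, M5, M6, M7}, which is all 7 elements.
Only B5 contains M2, so B5 is forced; the remaining 4 elements need at least 2 more sets (each remaining set adds at most 3) — so at least 3 sets are needed, and 3 is optimal.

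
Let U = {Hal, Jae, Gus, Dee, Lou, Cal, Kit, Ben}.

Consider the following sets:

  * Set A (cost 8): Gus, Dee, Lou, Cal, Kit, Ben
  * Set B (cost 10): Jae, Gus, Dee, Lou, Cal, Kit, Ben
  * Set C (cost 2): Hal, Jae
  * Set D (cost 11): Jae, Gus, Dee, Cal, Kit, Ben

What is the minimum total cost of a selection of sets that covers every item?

10

A, C together cover every item (A ∪ C = {Hal, Jae, Gus, Dee, Lou, Cal, Kit, Ben}); total cost 8 + 2 = 10.
No covering selection has total cost below 10.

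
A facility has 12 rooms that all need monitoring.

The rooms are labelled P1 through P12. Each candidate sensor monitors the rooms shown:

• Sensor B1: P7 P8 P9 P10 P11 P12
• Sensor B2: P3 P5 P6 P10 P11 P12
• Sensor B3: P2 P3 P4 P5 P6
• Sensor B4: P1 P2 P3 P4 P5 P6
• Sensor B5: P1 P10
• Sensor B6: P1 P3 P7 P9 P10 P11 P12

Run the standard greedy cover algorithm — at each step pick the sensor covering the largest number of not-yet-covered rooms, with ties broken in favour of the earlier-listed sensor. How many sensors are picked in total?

Greedy: pick B6 (covers 7 new) → pick B3 (covers 4 new) → pick B1 (covers 1 new). Total picks: 3.
(The true minimum cover uses only 2 sensors, so greedy is not optimal here.)

3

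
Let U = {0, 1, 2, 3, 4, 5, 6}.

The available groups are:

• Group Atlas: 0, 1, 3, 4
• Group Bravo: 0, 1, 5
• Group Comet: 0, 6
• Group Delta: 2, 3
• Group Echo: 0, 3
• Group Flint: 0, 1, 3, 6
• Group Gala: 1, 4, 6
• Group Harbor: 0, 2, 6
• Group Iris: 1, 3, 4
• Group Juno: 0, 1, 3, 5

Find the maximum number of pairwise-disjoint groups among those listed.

2

Echo, Gala are pairwise disjoint (Echo={0,3}; Gala={1,4,6}).
Every remaining group overlaps one of these, and no 3 of the listed groups are pairwise disjoint, so 2 is the maximum.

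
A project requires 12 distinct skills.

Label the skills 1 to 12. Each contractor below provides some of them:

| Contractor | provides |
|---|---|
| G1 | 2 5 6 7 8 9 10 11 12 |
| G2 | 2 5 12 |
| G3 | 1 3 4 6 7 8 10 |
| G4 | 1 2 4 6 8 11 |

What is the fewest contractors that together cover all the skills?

2

Take {G1, G3}. Their union is {1, 2, 3, 4, 5, 6, 7, 8, 9, 10, 11, 12}, which is all 12 skills.
No single contractor has all 12 skills (the largest, G1, has 9), so 2 is optimal.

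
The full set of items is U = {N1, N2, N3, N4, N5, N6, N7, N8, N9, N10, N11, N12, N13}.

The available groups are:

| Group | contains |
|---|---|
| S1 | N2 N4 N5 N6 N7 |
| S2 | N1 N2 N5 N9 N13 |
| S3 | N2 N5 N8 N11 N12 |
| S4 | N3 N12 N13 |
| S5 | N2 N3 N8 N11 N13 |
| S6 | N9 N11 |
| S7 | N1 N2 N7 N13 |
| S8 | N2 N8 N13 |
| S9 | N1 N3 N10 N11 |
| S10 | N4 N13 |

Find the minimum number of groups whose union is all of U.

4

Take {S1, S2, S3, S9}. Their union is {N1, N2, N3, N4, N5, N6, N7, N8, N9, N10, N11, N12, N13}, which is all 13 items.
No 3 of the 10 groups cover everything (all 120 combinations miss at least one item), so 4 is optimal.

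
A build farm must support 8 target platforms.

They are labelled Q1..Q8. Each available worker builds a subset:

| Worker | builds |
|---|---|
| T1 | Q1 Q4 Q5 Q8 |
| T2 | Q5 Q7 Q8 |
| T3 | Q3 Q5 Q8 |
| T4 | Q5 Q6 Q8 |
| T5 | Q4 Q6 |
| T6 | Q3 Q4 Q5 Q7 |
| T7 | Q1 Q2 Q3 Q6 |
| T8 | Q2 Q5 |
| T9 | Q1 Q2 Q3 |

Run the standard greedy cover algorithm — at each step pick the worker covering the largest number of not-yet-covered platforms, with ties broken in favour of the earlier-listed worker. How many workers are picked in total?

Greedy: pick T1 (covers 4 new) → pick T7 (covers 3 new) → pick T2 (covers 1 new). Total picks: 3.

3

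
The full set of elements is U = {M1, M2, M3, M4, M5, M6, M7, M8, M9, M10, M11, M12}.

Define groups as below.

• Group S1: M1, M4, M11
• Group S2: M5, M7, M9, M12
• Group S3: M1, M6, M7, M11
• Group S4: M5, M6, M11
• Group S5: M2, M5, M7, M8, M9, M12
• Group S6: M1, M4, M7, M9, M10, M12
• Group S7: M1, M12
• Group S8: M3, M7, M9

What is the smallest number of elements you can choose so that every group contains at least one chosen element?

Take H = {M1, M5, M9}. Each listed group contains at least one of these, so H is a hitting set of size 3.
The groups S4, S7, S8 are pairwise disjoint, so any hitting set needs a separate element for each — at least 3. Hence 3 is optimal.

3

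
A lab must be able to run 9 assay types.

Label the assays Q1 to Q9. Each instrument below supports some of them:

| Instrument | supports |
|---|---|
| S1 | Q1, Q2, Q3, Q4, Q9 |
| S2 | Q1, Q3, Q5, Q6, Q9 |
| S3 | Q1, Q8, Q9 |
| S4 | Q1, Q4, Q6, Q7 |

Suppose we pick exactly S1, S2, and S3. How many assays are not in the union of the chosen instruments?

Union of S1, S2, S3 = {Q1, Q2, Q3, Q4, Q5, Q6, Q8, Q9}.
Not covered: Q7 — 1 assay.

1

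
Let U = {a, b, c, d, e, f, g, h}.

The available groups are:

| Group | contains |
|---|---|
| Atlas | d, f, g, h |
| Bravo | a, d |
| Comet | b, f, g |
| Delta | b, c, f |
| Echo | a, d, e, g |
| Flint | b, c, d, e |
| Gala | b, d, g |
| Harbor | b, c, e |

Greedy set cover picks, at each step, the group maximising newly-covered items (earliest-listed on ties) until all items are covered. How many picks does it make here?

Greedy: pick Atlas (covers 4 new) → pick Flint (covers 3 new) → pick Bravo (covers 1 new). Total picks: 3.

3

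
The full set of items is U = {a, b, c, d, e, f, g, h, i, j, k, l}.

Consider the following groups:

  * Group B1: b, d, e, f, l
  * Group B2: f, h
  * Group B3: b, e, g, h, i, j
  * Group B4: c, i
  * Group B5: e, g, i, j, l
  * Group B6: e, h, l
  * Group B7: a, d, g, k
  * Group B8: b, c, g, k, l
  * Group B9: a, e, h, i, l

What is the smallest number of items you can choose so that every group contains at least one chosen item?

4

T = {g, h, i, l} meets every group (each contains at least one member of T), and |T| = 4.
No choice of 3 items meets every group, so 4 is the minimum.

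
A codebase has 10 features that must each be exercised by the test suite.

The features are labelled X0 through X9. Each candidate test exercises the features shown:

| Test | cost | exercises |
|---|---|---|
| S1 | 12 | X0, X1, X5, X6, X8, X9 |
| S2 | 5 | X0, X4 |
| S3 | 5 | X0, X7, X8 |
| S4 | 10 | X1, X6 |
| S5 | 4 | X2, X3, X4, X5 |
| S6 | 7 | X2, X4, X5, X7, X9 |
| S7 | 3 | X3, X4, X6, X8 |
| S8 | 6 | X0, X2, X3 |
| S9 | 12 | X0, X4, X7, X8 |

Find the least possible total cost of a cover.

S1, S3, S5 together cover every feature (S1 ∪ S3 ∪ S5 = {X0, X1, X2, X3, X4, X5, X6, X7, X8, X9}); total cost 12 + 5 + 4 = 21.
The greedy pick S7, S6, S2, S4 costs 25; no covering selection beats 21.

21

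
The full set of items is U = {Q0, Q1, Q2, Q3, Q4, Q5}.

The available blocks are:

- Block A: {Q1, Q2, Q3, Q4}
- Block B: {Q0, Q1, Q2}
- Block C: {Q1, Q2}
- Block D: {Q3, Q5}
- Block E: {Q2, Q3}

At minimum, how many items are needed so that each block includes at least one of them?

H = {Q2, Q3} meets every block (each contains at least one member of H), and |H| = 2.
The blocks B, D are pairwise disjoint, so any hitting set needs a separate item for each — at least 2. Hence 2 is optimal.

2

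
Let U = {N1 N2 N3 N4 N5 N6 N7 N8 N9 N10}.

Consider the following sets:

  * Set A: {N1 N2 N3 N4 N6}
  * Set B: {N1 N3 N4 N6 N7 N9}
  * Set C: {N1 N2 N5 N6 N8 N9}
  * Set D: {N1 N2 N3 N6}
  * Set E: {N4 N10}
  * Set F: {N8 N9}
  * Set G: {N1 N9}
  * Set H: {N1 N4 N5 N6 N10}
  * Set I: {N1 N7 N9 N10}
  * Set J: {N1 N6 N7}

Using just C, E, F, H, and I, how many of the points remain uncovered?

1

Union of C, E, F, H, I = {N1, N2, N4, N5, N6, N7, N8, N9, N10}.
Not covered: N3 — 1 point.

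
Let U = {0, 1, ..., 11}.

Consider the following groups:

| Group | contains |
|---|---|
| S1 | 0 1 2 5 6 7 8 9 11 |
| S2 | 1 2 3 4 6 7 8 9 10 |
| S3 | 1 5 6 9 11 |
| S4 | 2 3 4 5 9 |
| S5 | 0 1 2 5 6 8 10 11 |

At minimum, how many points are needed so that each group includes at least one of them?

Take H = {5, 10}. Each listed group contains at least one of these, so H is a hitting set of size 2.
No single point lies in every group, so at least 2 are needed and 2 is optimal.

2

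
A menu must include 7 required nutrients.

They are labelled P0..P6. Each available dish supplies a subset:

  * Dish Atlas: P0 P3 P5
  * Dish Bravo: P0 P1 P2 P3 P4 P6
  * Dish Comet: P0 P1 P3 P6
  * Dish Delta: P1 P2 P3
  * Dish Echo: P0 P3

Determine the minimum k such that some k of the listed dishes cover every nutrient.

Take {Atlas, Bravo}. Their union is {P0, P1, P2, P3, P4, P5, P6}, which is all 7 nutrients.
No single dish has all 7 nutrients (the largest, Bravo, has 6), so 2 is optimal.

2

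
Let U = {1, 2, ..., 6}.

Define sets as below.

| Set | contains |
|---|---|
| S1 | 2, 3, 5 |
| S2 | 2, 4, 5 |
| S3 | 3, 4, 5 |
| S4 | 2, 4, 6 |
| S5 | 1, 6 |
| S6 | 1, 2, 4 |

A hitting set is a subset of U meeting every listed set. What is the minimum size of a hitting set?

3

H = {1, 2, 5} meets every set (each contains at least one member of H), and |H| = 3.
No choice of 2 items meets every set, so 3 is the minimum.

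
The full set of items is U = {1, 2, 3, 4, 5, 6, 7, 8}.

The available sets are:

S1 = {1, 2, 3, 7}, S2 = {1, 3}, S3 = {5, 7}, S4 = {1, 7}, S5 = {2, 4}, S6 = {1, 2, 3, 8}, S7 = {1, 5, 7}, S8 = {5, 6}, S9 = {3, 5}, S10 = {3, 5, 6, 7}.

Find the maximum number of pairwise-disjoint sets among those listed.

S4, S5, S8 are pairwise disjoint (S4={1,7}; S5={2,4}; S8={5,6}).
Every remaining set overlaps one of these, and no 4 of the listed sets are pairwise disjoint, so 3 is the maximum.

3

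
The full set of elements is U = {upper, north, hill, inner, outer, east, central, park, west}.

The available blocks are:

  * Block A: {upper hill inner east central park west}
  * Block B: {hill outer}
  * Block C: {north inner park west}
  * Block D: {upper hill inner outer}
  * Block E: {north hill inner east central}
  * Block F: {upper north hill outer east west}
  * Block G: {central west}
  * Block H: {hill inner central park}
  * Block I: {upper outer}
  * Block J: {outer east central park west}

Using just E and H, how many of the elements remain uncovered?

3

Union of E, H = {north, hill, inner, east, central, park}.
Not covered: upper, outer, west — 3 elements.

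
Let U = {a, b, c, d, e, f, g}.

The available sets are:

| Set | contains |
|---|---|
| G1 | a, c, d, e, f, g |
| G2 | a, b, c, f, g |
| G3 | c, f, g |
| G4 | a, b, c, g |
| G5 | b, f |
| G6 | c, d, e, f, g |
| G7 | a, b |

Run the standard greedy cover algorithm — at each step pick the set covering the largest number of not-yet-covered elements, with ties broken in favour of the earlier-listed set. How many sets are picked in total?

Greedy: pick G1 (covers 6 new) → pick G2 (covers 1 new). Total picks: 2.

2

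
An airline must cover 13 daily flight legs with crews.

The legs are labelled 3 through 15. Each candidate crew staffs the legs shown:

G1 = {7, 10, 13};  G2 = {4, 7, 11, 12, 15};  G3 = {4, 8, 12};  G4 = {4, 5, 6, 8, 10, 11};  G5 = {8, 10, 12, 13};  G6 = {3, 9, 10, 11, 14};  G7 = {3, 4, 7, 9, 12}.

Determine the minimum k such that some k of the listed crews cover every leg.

G2 and G4 and G5 and G6 together: G2 ∪ G4 ∪ G5 ∪ G6 = {3, 4, 5, 6, 7, 8, 9, 10, 11, 12, 13, 14, 15} — every leg is covered.
No 3 of the 7 crews cover everything (all 35 combinations miss at least one leg), so 4 is optimal.

4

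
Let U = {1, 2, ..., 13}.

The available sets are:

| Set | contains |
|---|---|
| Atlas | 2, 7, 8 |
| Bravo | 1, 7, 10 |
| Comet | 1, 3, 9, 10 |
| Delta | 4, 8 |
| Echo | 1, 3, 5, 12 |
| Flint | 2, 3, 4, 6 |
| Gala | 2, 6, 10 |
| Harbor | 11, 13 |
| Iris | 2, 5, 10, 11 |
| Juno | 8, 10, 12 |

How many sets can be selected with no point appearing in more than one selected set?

Delta, Echo, Gala, Harbor are pairwise disjoint (Delta={4,8}; Echo={1,3,5,12}; Gala={2,6,10}; Harbor={11,13}).
Every remaining set overlaps one of these, and no 5 of the listed sets are pairwise disjoint, so 4 is the maximum.

4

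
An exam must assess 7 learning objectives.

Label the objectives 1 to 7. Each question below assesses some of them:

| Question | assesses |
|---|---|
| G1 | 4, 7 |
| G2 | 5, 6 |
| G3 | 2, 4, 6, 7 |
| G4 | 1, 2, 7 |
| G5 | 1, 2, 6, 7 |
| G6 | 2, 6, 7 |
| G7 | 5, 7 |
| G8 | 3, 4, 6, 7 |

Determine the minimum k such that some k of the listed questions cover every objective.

Take {G4, G7, G8}. Their union is {1, 2, 3, 4, 5, 6, 7}, which is all 7 objectives.
Only G8 contains 3, so G8 is forced; the remaining 3 objectives need at least 2 more questions (each remaining question adds at most 2) — so at least 3 questions are needed, and 3 is optimal.

3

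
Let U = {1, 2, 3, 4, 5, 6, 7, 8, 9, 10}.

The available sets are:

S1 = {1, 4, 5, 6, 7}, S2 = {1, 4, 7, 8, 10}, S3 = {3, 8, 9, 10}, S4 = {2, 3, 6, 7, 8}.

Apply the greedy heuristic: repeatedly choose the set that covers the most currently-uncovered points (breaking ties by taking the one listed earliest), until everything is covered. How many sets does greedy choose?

Greedy: pick S1 (covers 5 new) → pick S3 (covers 4 new) → pick S4 (covers 1 new). Total picks: 3.

3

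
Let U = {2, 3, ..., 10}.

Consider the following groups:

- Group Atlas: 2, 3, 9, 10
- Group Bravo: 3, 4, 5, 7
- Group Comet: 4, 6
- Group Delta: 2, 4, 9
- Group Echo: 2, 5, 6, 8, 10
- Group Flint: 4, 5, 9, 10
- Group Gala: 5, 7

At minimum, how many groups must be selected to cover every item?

Bravo and Echo and Flint together: Bravo ∪ Echo ∪ Flint = {2, 3, 4, 5, 6, 7, 8, 9, 10} — every item is covered.
Only Echo contains 8, so Echo is forced; the remaining 4 items need at least 2 more groups (each remaining group adds at most 3) — so at least 3 groups are needed, and 3 is optimal.

3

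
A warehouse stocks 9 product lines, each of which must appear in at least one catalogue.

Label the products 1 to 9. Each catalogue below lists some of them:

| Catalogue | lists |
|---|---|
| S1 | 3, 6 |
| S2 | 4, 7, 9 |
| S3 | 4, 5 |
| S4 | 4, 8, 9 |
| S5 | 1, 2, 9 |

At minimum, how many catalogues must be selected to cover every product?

S1 and S2 and S3 and S4 and S5 together: S1 ∪ S2 ∪ S3 ∪ S4 ∪ S5 = {1, 2, 3, 4, 5, 6, 7, 8, 9} — every product is covered.
No 4 of the 5 catalogues cover everything (all 5 combinations miss at least one product), so 5 is optimal.

5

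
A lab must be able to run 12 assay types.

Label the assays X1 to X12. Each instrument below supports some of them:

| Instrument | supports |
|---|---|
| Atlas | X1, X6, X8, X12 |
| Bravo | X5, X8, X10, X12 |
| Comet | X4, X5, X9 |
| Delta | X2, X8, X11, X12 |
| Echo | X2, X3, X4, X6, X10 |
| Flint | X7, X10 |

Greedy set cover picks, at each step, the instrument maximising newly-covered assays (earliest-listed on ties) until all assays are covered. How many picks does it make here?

Greedy: pick Echo (covers 5 new) → pick Atlas (covers 3 new) → pick Comet (covers 2 new) → pick Delta (covers 1 new) → pick Flint (covers 1 new). Total picks: 5.

5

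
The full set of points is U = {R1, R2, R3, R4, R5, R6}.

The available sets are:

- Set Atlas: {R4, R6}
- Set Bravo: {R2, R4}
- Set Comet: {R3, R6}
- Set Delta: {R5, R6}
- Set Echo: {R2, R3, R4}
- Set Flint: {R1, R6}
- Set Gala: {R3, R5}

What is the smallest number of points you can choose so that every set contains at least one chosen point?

H = {R2, R5, R6} meets every set (each contains at least one member of H), and |H| = 3.
The sets Bravo, Flint, Gala are pairwise disjoint, so any hitting set needs a separate point for each — at least 3. Hence 3 is optimal.

3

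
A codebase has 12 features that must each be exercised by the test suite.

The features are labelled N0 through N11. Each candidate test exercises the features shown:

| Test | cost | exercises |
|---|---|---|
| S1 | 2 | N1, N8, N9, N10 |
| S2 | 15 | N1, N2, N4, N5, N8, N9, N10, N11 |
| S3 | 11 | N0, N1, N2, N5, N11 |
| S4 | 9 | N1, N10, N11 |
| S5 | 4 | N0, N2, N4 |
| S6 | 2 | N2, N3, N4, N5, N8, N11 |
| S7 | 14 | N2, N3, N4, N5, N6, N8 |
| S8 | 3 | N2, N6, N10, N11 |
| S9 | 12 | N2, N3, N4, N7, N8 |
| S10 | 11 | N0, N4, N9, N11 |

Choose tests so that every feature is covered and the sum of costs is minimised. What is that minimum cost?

23

S1, S5, S6, S8, S9 together cover every feature (S1 ∪ S5 ∪ S6 ∪ S8 ∪ S9 = {N0, N1, N2, N3, N4, N5, N6, N7, N8, N9, N10, N11}); total cost 2 + 4 + 2 + 3 + 12 = 23.
No covering selection has total cost below 23.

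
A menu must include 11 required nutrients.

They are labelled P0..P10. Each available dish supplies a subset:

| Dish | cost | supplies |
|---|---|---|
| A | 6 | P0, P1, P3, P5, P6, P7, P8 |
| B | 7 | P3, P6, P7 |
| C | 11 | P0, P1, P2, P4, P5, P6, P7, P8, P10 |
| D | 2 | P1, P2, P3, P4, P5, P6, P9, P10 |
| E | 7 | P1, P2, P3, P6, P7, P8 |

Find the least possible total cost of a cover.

A, D together cover every nutrient (A ∪ D = {P0, P1, P2, P3, P4, P5, P6, P7, P8, P9, P10}); total cost 6 + 2 = 8.
No covering selection has total cost below 8.

8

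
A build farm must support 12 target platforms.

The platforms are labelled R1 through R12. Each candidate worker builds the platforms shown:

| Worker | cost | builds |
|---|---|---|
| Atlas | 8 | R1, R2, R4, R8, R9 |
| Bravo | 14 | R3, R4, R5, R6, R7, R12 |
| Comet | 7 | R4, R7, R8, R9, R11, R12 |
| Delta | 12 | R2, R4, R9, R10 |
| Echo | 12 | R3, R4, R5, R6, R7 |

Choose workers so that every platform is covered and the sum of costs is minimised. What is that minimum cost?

Atlas, Comet, Delta, Echo together cover every platform (Atlas ∪ Comet ∪ Delta ∪ Echo = {R1, R2, R3, R4, R5, R6, R7, R8, R9, R10, R11, R12}); total cost 8 + 7 + 12 + 12 = 39.
No covering selection has total cost below 39.

39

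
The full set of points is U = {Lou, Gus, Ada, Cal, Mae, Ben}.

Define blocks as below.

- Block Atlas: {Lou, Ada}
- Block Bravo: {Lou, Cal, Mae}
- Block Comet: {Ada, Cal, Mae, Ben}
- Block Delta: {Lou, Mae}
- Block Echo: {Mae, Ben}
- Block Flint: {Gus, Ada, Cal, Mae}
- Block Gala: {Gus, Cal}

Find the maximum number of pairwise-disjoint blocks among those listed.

Atlas, Echo, Gala are pairwise disjoint (Atlas={Lou,Ada}; Echo={Mae,Ben}; Gala={Gus,Cal}).
Every remaining block overlaps one of these, and no 4 of the listed blocks are pairwise disjoint, so 3 is the maximum.

3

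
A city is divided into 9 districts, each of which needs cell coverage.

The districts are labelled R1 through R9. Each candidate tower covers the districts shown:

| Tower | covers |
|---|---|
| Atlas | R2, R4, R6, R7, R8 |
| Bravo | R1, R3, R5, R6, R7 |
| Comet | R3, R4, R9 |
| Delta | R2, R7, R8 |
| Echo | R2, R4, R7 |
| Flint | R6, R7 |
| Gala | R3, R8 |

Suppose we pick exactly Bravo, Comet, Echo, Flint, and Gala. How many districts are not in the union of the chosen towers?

0

Union of Bravo, Comet, Echo, Flint, Gala = {R1, R2, R3, R4, R5, R6, R7, R8, R9} — that's every district, so 0 are uncovered.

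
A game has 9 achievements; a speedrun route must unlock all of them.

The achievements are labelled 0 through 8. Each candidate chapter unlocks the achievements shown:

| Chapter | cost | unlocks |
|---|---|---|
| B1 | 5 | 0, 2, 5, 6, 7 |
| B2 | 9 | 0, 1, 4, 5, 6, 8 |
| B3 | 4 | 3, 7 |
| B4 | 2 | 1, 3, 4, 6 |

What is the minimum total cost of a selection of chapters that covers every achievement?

16

B1, B2, B4 together cover every achievement (B1 ∪ B2 ∪ B4 = {0, 1, 2, 3, 4, 5, 6, 7, 8}); total cost 5 + 9 + 2 = 16.
No covering selection has total cost below 16.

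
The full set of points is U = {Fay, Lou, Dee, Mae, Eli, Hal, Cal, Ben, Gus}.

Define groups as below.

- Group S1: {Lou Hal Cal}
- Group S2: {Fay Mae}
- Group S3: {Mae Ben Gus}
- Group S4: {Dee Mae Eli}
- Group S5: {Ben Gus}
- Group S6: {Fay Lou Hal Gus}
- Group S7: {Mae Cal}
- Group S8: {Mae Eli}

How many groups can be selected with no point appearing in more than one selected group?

S1, S4, S5 are pairwise disjoint (S1={Lou,Hal,Cal}; S4={Dee,Mae,Eli}; S5={Ben,Gus}).
Every remaining group overlaps one of these, and no 4 of the listed groups are pairwise disjoint, so 3 is the maximum.

3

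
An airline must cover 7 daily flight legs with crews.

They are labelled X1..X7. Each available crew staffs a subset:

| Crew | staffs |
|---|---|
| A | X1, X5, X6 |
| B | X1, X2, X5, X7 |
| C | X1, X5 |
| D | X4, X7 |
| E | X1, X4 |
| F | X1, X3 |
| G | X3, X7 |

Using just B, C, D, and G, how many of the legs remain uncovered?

Union of B, C, D, G = {X1, X2, X3, X4, X5, X7}.
Not covered: X6 — 1 leg.

1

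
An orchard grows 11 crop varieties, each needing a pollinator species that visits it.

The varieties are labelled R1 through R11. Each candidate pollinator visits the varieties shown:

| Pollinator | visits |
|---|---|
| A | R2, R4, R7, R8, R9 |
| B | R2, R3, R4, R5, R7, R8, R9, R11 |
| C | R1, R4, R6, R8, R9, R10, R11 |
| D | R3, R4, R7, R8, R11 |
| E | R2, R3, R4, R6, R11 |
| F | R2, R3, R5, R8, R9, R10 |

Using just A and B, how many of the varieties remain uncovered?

3

Union of A, B = {R2, R3, R4, R5, R7, R8, R9, R11}.
Not covered: R1, R6, R10 — 3 varieties.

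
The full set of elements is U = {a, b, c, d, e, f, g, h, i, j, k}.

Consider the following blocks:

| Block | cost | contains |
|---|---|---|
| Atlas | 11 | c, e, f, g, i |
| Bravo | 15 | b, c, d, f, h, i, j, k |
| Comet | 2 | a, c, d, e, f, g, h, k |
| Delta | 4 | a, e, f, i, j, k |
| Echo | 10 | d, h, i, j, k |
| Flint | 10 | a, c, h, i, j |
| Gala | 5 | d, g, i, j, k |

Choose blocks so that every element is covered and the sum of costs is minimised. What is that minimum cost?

17

Bravo, Comet together cover every element (Bravo ∪ Comet = {a, b, c, d, e, f, g, h, i, j, k}); total cost 15 + 2 = 17.
The greedy pick Comet, Delta, Bravo costs 21; no covering selection beats 17.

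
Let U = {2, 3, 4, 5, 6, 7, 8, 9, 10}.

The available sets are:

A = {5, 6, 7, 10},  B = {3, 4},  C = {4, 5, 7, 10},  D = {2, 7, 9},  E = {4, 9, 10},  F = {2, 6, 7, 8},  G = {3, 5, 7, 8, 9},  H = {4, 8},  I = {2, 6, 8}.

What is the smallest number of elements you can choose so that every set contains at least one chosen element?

T = {4, 7, 8} meets every set (each contains at least one member of T), and |T| = 3.
No choice of 2 elements meets every set, so 3 is the minimum.

3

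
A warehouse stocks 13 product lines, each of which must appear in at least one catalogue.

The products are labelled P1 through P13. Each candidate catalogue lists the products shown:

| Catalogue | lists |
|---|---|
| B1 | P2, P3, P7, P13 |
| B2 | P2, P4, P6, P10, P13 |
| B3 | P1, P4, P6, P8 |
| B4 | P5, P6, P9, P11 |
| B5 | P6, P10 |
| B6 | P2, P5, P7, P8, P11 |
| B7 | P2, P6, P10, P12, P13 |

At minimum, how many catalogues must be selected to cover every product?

4

B1 and B3 and B4 and B7 together: B1 ∪ B3 ∪ B4 ∪ B7 = {P1, P2, P3, P4, P5, P6, P7, P8, P9, P10, P11, P12, P13} — every product is covered.
Only B3 contains P1, so B3 is forced; the remaining 9 products need at least 3 more catalogues (each remaining catalogue adds at most 4) — so at least 4 catalogues are needed, and 4 is optimal.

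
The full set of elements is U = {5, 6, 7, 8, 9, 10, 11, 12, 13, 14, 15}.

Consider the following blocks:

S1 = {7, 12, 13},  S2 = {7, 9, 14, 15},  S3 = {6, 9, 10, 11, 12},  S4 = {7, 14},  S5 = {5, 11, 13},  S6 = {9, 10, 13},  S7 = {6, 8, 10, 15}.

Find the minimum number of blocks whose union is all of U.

S3 and S4 and S5 and S7 together: S3 ∪ S4 ∪ S5 ∪ S7 = {5, 6, 7, 8, 9, 10, 11, 12, 13, 14, 15} — every element is covered.
Only S7 contains 8, so S7 is forced; the remaining 7 elements need at least 3 more blocks (each remaining block adds at most 3) — so at least 4 blocks are needed, and 4 is optimal.

4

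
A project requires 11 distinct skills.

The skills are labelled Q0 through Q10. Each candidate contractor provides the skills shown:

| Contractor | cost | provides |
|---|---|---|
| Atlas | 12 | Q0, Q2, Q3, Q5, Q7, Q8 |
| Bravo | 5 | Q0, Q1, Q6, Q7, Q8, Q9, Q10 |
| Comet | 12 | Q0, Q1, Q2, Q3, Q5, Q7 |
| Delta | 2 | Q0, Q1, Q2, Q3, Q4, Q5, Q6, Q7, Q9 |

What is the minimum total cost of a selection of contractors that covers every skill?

7

Bravo, Delta together cover every skill (Bravo ∪ Delta = {Q0, Q1, Q2, Q3, Q4, Q5, Q6, Q7, Q8, Q9, Q10}); total cost 5 + 2 = 7.
No covering selection has total cost below 7.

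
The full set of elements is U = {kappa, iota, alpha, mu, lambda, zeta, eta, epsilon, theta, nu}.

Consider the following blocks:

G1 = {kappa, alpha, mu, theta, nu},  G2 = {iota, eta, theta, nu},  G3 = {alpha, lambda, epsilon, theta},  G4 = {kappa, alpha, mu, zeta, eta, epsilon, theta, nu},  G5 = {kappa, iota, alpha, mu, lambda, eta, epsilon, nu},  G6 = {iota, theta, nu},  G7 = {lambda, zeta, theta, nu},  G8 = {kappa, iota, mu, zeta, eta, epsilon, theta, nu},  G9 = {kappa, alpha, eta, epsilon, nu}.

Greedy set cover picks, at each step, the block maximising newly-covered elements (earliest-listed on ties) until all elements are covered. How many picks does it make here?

Greedy: pick G4 (covers 8 new) → pick G5 (covers 2 new). Total picks: 2.

2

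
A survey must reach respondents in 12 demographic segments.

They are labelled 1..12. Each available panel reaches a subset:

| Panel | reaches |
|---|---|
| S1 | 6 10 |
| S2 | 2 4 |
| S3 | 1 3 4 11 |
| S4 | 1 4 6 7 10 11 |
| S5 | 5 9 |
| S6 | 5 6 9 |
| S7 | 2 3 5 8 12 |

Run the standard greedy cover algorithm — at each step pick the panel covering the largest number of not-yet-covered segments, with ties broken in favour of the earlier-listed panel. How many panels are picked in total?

3

Greedy: pick S4 (covers 6 new) → pick S7 (covers 5 new) → pick S5 (covers 1 new). Total picks: 3.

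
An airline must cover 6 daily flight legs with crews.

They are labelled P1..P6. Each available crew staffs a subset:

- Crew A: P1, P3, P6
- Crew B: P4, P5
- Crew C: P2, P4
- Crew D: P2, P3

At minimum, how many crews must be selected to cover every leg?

3

Take {A, B, C}. Their union is {P1, P2, P3, P4, P5, P6}, which is all 6 legs.
Only A contains P1, so A is forced; the remaining 3 legs need at least 2 more crews (each remaining crew adds at most 2) — so at least 3 crews are needed, and 3 is optimal.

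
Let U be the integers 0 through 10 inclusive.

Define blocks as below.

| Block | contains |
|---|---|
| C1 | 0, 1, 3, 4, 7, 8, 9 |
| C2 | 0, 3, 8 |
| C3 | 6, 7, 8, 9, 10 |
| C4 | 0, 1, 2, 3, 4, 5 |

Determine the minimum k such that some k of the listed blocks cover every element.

2

Take {C3, C4}. Their union is {0, 1, 2, 3, 4, 5, 6, 7, 8, 9, 10}, which is all 11 elements.
No single block has all 11 elements (the largest, C1, has 7), so 2 is optimal.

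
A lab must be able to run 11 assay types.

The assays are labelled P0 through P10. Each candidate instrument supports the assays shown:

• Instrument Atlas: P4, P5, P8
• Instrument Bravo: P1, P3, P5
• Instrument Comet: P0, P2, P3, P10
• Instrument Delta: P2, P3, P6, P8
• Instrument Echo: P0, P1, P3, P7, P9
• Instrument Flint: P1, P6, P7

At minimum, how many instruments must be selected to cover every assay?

4

Take {Atlas, Comet, Echo, Flint}. Their union is {P0, P1, P2, P3, P4, P5, P6, P7, P8, P9, P10}, which is all 11 assays.
Only Comet contains P10, so Comet is forced; the remaining 7 assays need at least 3 more instruments (each remaining instrument adds at most 3) — so at least 4 instruments are needed, and 4 is optimal.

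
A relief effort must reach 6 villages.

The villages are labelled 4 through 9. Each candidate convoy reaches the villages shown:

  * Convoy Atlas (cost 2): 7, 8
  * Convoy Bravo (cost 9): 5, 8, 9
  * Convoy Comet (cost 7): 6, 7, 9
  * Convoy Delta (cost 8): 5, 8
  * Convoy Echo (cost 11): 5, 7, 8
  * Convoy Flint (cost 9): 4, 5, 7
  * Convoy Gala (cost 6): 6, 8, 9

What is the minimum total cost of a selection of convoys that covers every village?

Flint, Gala together cover every village (Flint ∪ Gala = {4, 5, 6, 7, 8, 9}); total cost 9 + 6 = 15.
The greedy pick Atlas, Gala, Flint costs 17; no covering selection beats 15.

15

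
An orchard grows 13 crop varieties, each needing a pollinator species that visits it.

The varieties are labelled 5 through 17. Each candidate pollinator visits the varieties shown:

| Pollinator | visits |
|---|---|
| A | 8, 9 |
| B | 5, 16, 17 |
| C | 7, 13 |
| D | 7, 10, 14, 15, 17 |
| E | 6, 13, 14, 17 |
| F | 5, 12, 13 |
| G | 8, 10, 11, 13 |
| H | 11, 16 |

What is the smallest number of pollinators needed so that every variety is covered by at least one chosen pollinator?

A and D and E and F and H together: A ∪ D ∪ E ∪ F ∪ H = {5, 6, 7, 8, 9, 10, 11, 12, 13, 14, 15, 16, 17} — every variety is covered.
No 4 of the 8 pollinators cover everything (all 70 combinations miss at least one variety), so 5 is optimal.

5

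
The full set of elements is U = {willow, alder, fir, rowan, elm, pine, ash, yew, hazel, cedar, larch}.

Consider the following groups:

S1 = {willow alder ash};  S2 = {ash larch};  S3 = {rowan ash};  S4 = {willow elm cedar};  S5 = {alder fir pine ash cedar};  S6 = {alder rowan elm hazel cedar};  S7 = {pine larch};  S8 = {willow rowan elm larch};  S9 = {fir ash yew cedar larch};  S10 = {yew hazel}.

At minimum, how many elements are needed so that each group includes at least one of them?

Take H = {elm, ash, hazel, larch}. Each listed group contains at least one of these, so H is a hitting set of size 4.
The groups S3, S4, S7, S10 are pairwise disjoint, so any hitting set needs a separate element for each — at least 4. Hence 4 is optimal.

4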